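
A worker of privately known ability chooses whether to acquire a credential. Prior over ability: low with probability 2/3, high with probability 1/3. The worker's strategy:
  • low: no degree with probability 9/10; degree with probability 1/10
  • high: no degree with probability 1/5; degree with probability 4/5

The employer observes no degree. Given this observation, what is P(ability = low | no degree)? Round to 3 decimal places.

P(no degree) = (2/3)·(9/10) + (1/3)·(1/5) = 2/3
P(low | no degree) = ((2/3)·(9/10)) / (2/3) = (3/5) / (2/3) = 9/10

0.900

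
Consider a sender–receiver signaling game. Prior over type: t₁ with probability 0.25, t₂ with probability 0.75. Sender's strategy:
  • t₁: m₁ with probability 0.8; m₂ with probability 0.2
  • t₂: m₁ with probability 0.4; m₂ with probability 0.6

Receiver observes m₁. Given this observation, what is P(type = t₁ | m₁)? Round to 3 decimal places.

Apply Bayes' rule using the sender's strategy as the likelihood.
P(m₁) = 0.25·0.8 + 0.75·0.4 = 0.5
P(t₁ | m₁) = (0.25·0.8) / 0.5 = 0.2 / 0.5 = 0.4

0.400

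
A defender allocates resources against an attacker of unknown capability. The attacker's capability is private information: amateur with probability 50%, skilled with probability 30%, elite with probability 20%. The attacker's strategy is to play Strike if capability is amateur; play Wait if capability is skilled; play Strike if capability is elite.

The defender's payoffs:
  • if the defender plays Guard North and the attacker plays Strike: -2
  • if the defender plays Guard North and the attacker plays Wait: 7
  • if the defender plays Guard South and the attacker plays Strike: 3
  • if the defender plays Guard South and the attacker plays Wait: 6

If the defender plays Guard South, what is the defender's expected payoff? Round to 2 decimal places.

E[Guard South] = 0.5·3 + 0.3·6 + 0.2·3 = 1.5 + 1.8 + 0.6 = 3.9

3.90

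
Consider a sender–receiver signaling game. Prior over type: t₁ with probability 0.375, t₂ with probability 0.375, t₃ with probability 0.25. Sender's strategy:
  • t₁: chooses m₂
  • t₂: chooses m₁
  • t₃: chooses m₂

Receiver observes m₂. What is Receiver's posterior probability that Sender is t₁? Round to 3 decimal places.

0.600

P(m₂) = 0.375·1 + 0.375·0 + 0.25·1 = 0.625
P(t₁ | m₂) = (0.375·1) / 0.625 = 0.375 / 0.625 = 0.6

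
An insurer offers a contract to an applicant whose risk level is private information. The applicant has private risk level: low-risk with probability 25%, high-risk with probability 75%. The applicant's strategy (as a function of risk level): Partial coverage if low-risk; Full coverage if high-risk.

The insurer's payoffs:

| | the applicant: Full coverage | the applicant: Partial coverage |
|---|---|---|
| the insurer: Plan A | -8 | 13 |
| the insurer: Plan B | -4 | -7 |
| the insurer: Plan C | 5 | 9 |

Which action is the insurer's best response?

Compute the insurer's expected payoff for each action, taking the expectation over the applicant's type.
E[Plan A] = 0.25·(13) + 0.75·(-8) = -2.75
E[Plan B] = 0.25·(-7) + 0.75·(-4) = -4.75
E[Plan C] = 0.25·(9) + 0.75·(5) = 6
Best response: Plan C (6 is the largest).

Plan C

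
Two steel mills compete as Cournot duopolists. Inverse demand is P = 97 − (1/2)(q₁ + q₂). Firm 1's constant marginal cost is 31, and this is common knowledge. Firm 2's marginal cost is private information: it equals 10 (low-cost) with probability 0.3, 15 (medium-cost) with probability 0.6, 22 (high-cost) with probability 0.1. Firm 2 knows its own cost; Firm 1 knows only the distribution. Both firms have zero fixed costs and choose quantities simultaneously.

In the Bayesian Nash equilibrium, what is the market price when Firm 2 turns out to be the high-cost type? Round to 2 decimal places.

Type-c best response for Firm 2: q₂(c) = (97 − c) − q₁/2.
Firm 1 maximizes expected profit; its first-order condition is 97 − q₁ − (1/2)E[q₂] − 31 = 0.
Substituting E[q₂] and solving: E[c₂] = 14.2, so q₁ = (97 − 2·31 + 14.2)/(3/2) = 32.8.
q₂(high-cost) = 58.6, so P = 97 − (1/2)·(32.8 + 58.6) = 51.3.

51.30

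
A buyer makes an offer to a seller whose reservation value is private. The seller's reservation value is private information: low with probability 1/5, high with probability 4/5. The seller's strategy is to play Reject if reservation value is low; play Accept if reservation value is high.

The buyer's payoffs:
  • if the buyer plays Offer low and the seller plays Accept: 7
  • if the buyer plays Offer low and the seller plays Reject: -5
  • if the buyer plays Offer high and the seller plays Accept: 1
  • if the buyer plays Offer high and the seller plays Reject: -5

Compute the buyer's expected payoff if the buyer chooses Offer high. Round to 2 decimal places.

-0.20

E[Offer high] = 1/5·(-5) + 4/5·1 = (-1) + 4/5 = -1/5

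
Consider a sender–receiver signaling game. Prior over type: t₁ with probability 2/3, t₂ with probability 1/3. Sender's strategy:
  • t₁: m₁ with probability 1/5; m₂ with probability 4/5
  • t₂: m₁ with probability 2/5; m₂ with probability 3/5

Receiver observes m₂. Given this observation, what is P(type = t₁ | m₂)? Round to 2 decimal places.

0.73

P(m₂) = (2/3)·(4/5) + (1/3)·(3/5) = 11/15
P(t₁ | m₂) = ((2/3)·(4/5)) / (11/15) = (8/15) / (11/15) = 8/11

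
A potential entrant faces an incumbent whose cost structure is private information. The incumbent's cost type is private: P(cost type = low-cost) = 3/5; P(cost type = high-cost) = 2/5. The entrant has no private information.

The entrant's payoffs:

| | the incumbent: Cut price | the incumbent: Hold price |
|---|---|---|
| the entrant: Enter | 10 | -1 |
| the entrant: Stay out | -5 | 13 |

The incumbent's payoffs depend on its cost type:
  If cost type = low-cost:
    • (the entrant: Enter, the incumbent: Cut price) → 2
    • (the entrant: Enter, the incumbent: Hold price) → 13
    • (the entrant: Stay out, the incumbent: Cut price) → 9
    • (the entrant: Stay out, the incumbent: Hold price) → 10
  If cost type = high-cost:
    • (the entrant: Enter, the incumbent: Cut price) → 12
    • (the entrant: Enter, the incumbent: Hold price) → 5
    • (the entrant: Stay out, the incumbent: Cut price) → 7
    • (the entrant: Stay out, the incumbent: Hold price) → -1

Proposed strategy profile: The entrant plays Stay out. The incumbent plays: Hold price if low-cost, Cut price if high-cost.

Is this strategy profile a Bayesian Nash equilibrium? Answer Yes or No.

The entrant plays Stay out: E[Stay out] = 3/5·(13) + 2/5·(-5) = 29/5; E[Enter] = 17/5. Best-responding. ✓
The incumbent (cost type low-cost), facing Stay out: Cut price gives 9, Hold price gives 10. Proposed Hold price is best. ✓
The incumbent (cost type high-cost), facing Stay out: Cut price gives 7, Hold price gives -1. Proposed Cut price is best. ✓

Yes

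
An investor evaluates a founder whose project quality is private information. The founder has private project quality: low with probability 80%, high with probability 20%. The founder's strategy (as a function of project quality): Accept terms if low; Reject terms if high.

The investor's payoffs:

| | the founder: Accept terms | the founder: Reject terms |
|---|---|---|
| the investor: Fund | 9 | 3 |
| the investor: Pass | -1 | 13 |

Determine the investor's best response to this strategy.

E[Fund] = 0.8·(9) + 0.2·(3) = 7.8
E[Pass] = 0.8·(-1) + 0.2·(13) = 1.8
Best response: Fund (7.8 is the largest).

Fund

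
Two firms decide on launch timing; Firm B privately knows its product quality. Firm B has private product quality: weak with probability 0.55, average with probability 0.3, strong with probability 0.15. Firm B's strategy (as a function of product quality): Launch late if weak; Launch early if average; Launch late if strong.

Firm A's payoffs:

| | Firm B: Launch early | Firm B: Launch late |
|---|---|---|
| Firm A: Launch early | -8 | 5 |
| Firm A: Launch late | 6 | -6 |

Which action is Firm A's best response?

Launch early

E[Launch early] = 0.55·(5) + 0.3·(-8) + 0.15·(5) = 1.1
E[Launch late] = 0.55·(-6) + 0.3·(6) + 0.15·(-6) = -2.4
Best response: Launch early (1.1 is the largest).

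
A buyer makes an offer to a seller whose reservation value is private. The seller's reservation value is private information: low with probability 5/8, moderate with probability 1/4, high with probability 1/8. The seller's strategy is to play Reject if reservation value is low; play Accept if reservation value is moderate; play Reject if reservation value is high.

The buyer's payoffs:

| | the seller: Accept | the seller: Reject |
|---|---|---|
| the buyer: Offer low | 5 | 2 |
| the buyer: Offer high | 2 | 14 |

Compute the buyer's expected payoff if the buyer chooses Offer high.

11

Take the expectation over the seller's reservation value, weighting each type's action by its prior probability.
E[Offer high] = 5/8·14 + 1/4·2 + 1/8·14 = 35/4 + 1/2 + 7/4 = 11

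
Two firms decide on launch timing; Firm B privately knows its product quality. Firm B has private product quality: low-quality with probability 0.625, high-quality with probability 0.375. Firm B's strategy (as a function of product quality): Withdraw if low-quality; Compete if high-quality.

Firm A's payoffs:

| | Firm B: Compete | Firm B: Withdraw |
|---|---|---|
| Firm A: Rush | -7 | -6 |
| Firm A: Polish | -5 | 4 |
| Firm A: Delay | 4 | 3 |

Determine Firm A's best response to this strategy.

E[Rush] = 0.625·(-6) + 0.375·(-7) = -6.375
E[Polish] = 0.625·(4) + 0.375·(-5) = 0.625
E[Delay] = 0.625·(3) + 0.375·(4) = 3.375
Best response: Delay (3.375 is the largest).

Delay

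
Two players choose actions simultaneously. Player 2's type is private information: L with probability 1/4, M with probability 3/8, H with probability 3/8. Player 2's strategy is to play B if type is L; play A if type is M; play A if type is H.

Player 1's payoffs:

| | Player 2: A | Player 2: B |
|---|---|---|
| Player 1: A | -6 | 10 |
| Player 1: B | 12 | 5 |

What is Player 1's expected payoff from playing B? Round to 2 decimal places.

10.25

Take the expectation over Player 2's type, weighting each type's action by its prior probability.
E[B] = 1/4·5 + 3/8·12 + 3/8·12 = 5/4 + 9/2 + 9/2 = 41/4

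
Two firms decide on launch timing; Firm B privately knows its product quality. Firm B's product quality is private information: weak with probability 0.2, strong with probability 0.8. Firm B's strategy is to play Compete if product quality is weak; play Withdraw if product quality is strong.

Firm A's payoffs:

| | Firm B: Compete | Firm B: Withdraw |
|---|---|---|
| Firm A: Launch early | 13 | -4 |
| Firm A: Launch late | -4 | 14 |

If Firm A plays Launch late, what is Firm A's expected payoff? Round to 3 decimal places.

E[Launch late] = 0.2·(-4) + 0.8·14 = (-0.8) + 11.2 = 10.4

10.400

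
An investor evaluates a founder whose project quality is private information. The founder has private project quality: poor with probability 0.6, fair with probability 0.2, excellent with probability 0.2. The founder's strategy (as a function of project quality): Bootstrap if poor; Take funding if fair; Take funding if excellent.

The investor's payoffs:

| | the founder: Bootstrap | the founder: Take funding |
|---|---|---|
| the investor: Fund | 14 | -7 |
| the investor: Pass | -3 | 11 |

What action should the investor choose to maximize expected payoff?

Fund

E[Fund] = 0.6·(14) + 0.2·(-7) + 0.2·(-7) = 5.6
E[Pass] = 0.6·(-3) + 0.2·(11) + 0.2·(11) = 2.6
Best response: Fund (5.6 is the largest).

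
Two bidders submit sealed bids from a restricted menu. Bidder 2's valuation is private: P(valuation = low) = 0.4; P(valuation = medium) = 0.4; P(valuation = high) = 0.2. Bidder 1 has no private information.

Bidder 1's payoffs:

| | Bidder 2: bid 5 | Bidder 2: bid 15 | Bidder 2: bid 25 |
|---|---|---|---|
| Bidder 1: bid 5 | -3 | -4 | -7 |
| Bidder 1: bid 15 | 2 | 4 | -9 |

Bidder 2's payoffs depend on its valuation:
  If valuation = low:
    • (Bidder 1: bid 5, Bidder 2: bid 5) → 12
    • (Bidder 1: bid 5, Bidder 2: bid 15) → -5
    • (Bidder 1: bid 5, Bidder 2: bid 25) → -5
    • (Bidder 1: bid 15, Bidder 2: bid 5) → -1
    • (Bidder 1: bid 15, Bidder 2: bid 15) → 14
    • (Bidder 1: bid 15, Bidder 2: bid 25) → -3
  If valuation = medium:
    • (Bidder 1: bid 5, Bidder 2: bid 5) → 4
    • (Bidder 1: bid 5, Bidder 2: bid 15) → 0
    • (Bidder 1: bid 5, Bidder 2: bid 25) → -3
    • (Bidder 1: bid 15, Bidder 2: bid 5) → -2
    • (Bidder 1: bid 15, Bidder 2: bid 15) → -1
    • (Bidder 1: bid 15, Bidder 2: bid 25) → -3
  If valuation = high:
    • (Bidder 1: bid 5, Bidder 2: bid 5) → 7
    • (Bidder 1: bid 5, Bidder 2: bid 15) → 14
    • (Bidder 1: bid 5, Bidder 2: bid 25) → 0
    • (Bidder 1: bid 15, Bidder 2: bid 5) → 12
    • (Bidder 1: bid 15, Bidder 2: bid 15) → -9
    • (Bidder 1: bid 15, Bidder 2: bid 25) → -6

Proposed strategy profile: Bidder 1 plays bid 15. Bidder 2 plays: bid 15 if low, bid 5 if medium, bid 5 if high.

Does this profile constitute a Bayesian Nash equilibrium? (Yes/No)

No

Bidder 1 plays bid 15: E[bid 15] = 0.4·(4) + 0.4·(2) + 0.2·(2) = 2.8; E[bid 5] = -3.4. Best-responding. ✓
Bidder 2 (valuation low), facing bid 15: bid 5 gives -1, bid 15 gives 14, bid 25 gives -3. Proposed bid 15 is best. ✓
Bidder 2 (valuation medium), facing bid 15: bid 5 gives -2, bid 15 gives -1, bid 25 gives -3. Proposed bid 5 is not best — profitable deviation exists. ✗
Bidder 2 (valuation high), facing bid 15: bid 5 gives 12, bid 15 gives -9, bid 25 gives -6. Proposed bid 5 is best. ✓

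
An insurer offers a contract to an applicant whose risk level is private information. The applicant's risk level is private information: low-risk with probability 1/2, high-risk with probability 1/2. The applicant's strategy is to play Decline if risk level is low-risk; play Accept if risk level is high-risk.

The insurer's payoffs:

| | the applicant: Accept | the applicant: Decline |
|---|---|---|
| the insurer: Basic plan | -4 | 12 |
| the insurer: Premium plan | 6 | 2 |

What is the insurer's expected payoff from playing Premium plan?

4

E[Premium plan] = 1/2·2 + 1/2·6 = 1 + 3 = 4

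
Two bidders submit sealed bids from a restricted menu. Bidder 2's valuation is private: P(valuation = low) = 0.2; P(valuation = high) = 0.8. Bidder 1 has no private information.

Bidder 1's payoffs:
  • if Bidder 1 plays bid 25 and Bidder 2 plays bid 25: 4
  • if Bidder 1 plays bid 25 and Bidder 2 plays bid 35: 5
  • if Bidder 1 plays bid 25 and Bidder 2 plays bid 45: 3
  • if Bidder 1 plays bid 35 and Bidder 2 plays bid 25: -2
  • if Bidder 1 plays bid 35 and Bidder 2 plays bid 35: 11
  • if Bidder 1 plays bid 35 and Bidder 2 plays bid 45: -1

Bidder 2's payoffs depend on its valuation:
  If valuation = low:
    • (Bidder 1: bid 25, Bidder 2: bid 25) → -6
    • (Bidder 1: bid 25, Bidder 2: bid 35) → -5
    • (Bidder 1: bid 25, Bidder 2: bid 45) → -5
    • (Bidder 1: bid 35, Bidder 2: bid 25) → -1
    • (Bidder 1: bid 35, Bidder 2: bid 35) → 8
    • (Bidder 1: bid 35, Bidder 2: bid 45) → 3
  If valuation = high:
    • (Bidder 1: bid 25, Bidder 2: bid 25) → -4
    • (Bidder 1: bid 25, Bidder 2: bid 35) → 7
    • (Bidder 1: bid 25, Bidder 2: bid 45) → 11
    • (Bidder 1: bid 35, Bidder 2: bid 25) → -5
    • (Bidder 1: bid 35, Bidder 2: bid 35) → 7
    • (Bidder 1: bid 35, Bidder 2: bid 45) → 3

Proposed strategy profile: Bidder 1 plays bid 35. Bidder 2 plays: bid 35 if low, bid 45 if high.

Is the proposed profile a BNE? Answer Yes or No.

Bidder 1 plays bid 35: E[bid 35] = 0.2·(11) + 0.8·(-1) = 1.4; E[bid 25] = 3.4. Not best-responding. ✗
Bidder 2 (valuation low), facing bid 35: bid 25 gives -1, bid 35 gives 8, bid 45 gives 3. Proposed bid 35 is best. ✓
Bidder 2 (valuation high), facing bid 35: bid 25 gives -5, bid 35 gives 7, bid 45 gives 3. Proposed bid 45 is not best — profitable deviation exists. ✗

No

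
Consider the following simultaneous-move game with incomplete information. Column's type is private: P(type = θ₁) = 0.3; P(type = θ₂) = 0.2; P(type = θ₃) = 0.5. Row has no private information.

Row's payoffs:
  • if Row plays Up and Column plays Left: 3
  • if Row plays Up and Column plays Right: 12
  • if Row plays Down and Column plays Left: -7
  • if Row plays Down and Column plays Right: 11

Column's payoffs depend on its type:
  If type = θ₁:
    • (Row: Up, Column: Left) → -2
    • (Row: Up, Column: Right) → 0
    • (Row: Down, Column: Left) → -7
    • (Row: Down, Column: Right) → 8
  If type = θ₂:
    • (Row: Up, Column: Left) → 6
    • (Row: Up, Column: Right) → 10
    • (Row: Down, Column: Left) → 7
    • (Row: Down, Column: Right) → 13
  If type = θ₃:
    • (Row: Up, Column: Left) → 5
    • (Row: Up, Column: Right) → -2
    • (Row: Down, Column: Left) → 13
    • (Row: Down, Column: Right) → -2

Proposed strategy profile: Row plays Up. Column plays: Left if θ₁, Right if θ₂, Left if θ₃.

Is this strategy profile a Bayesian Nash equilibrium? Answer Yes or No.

No

A profile is a BNE iff every type of every player is best-responding given beliefs about the other side.
Row plays Up: E[Up] = 0.3·(3) + 0.2·(12) + 0.5·(3) = 4.8; E[Down] = -3.4. Best-responding. ✓
Column (type θ₁), facing Up: Left gives -2, Right gives 0. Proposed Left is not best — profitable deviation exists. ✗
Column (type θ₂), facing Up: Left gives 6, Right gives 10. Proposed Right is best. ✓
Column (type θ₃), facing Up: Left gives 5, Right gives -2. Proposed Left is best. ✓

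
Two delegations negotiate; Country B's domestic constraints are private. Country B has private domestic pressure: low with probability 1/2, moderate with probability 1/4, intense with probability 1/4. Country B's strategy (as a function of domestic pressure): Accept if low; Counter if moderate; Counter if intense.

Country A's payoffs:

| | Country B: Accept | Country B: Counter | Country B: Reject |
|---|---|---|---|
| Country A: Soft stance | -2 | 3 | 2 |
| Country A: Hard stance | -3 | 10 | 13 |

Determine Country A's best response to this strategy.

E[Soft stance] = 1/2·(-2) + 1/4·(3) + 1/4·(3) = 1/2
E[Hard stance] = 1/2·(-3) + 1/4·(10) + 1/4·(10) = 7/2
Best response: Hard stance (7/2 is the largest).

Hard stance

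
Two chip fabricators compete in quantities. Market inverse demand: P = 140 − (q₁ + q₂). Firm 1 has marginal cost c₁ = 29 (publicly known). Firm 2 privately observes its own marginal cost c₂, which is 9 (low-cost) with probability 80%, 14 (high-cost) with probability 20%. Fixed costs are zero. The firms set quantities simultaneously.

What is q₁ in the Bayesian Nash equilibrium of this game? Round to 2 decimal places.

30.67

Each type of Firm 2 best-responds to q₁; Firm 1 best-responds to the expected q₂ over Firm 2's types.
Firm 2 with cost c maximizes (140 − (q₁+q₂) − c)·q₂, giving q₂(c) = (140 − c − q₁)/2.
E[c₂] = 0.8·9 + 0.2·14 = 10
Firm 1's FOC against E[q₂] yields q₁ = (140 − 2·29 + E[c₂])/3 = (140 − 58 + 10)/3 = 30.6667.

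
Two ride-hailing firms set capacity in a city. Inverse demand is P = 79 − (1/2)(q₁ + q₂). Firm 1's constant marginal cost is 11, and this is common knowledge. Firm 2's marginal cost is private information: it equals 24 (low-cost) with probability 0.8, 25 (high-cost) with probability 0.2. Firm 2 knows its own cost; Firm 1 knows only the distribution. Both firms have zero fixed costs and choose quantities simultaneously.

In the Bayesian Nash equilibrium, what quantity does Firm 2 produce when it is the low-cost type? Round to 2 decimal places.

Firm 2 with cost c maximizes (79 − (1/2)(q₁+q₂) − c)·q₂, giving q₂(c) = (79 − c − (1/2)q₁).
E[c₂] = 0.8·24 + 0.2·25 = 24.2
Firm 1's FOC against E[q₂] yields q₁ = (79 − 2·11 + E[c₂])/(3/2) = (79 − 22 + 24.2)/(3/2) = 54.1333.
q₂(low-cost) = (79 − 24 − (1/2)·54.1333) = 27.9333.

27.93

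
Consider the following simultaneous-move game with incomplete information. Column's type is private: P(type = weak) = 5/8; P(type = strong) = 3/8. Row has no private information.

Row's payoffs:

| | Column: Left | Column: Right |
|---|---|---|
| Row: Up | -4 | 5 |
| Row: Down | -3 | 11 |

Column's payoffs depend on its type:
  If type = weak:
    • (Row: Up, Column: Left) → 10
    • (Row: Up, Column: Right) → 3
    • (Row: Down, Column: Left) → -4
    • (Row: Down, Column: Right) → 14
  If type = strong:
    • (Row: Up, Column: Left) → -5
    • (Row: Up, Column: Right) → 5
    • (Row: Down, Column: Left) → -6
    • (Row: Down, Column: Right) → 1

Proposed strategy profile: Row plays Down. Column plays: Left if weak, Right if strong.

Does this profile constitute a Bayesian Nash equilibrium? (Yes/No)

No

Row plays Down: E[Down] = 5/8·(-3) + 3/8·(11) = 9/4; E[Up] = -5/8. Best-responding. ✓
Column (type weak), facing Down: Left gives -4, Right gives 14. Proposed Left is not best — profitable deviation exists. ✗
Column (type strong), facing Down: Left gives -6, Right gives 1. Proposed Right is best. ✓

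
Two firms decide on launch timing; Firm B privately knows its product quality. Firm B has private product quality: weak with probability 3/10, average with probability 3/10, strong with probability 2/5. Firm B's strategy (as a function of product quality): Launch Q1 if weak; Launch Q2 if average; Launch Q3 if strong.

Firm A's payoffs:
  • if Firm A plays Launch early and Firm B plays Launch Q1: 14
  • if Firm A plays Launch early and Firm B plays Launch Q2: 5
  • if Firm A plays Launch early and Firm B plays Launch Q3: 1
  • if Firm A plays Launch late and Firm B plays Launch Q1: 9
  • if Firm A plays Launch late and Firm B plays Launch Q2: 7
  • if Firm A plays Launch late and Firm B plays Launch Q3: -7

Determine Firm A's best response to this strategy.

Launch early

E[Launch early] = 3/10·(14) + 3/10·(5) + 2/5·(1) = 61/10
E[Launch late] = 3/10·(9) + 3/10·(7) + 2/5·(-7) = 2
Best response: Launch early (61/10 is the largest).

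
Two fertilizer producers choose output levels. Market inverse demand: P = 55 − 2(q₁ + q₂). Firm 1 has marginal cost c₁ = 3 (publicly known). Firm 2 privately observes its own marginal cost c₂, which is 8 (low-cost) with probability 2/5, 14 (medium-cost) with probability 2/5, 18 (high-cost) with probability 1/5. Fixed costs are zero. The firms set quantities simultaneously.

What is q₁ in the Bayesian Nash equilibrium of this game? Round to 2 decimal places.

10.23

Type-c best response for Firm 2: q₂(c) = (55 − c)/4 − q₁/2.
Firm 1 maximizes expected profit; its first-order condition is 55 − 4q₁ − 2E[q₂] − 3 = 0.
Substituting E[q₂] and solving: E[c₂] = 12.4, so q₁ = (55 − 2·3 + 12.4)/6 = 10.2333.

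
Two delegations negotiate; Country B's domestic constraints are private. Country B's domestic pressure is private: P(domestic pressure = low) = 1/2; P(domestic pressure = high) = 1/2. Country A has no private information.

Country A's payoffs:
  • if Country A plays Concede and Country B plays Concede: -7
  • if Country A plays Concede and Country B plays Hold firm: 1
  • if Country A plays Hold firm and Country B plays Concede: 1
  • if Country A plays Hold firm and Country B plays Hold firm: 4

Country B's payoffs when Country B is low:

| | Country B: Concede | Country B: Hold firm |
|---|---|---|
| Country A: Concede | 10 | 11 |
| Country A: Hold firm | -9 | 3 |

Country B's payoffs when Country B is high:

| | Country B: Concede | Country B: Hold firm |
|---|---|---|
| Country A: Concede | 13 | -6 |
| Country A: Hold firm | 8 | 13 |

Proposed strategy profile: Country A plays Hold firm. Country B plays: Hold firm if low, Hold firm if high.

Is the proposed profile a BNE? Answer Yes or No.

A profile is a BNE iff every type of every player is best-responding given beliefs about the other side.
Country A plays Hold firm: E[Hold firm] = 1/2·(4) + 1/2·(4) = 4; E[Concede] = 1. Best-responding. ✓
Country B (domestic pressure low), facing Hold firm: Concede gives -9, Hold firm gives 3. Proposed Hold firm is best. ✓
Country B (domestic pressure high), facing Hold firm: Concede gives 8, Hold firm gives 13. Proposed Hold firm is best. ✓

Yes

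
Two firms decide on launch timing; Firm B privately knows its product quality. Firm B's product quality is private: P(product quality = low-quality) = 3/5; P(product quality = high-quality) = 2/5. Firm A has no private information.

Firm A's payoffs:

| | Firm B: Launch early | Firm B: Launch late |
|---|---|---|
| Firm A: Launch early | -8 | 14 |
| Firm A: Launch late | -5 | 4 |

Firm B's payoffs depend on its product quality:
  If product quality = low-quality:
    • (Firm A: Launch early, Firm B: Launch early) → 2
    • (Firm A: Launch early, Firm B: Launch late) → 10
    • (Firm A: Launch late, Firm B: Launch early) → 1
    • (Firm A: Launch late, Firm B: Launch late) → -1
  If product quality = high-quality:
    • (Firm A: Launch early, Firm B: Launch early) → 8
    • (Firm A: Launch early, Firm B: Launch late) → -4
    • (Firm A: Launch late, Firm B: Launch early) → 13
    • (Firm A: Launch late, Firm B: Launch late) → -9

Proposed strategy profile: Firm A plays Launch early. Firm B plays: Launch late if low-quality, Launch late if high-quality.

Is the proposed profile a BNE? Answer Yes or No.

No

Firm A plays Launch early: E[Launch early] = 3/5·(14) + 2/5·(14) = 14; E[Launch late] = 4. Best-responding. ✓
Firm B (product quality low-quality), facing Launch early: Launch early gives 2, Launch late gives 10. Proposed Launch late is best. ✓
Firm B (product quality high-quality), facing Launch early: Launch early gives 8, Launch late gives -4. Proposed Launch late is not best — profitable deviation exists. ✗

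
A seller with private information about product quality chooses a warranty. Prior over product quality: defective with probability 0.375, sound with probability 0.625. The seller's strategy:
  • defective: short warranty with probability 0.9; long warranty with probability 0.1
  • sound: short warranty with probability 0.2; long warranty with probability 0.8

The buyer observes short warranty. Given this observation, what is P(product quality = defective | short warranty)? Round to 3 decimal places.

0.730

P(short warranty) = 0.375·0.9 + 0.625·0.2 = 0.4625
P(defective | short warranty) = (0.375·0.9) / 0.4625 = 0.3375 / 0.4625 = 0.72973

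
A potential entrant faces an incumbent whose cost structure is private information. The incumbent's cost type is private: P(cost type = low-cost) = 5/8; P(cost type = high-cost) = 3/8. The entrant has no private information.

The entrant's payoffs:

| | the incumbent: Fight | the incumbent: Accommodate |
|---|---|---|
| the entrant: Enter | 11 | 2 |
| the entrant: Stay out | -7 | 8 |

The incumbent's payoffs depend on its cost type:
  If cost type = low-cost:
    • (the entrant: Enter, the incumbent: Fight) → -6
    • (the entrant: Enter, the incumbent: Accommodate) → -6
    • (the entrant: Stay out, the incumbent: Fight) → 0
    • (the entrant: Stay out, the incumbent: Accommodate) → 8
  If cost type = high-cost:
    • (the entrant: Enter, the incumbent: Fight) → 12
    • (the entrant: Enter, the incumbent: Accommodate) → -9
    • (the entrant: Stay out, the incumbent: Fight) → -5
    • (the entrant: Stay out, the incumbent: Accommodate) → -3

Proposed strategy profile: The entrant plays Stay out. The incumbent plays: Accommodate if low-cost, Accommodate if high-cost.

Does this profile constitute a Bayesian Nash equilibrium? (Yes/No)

A profile is a BNE iff every type of every player is best-responding given beliefs about the other side.
The entrant plays Stay out: E[Stay out] = 5/8·(8) + 3/8·(8) = 8; E[Enter] = 2. Best-responding. ✓
The incumbent (cost type low-cost), facing Stay out: Fight gives 0, Accommodate gives 8. Proposed Accommodate is best. ✓
The incumbent (cost type high-cost), facing Stay out: Fight gives -5, Accommodate gives -3. Proposed Accommodate is best. ✓

Yes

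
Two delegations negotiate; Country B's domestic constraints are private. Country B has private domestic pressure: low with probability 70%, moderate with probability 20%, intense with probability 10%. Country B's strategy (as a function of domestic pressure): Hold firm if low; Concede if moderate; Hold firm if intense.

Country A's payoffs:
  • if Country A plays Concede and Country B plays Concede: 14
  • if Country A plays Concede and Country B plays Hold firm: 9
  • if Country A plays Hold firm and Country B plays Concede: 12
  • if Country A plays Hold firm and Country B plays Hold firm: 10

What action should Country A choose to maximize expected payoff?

Hold firm

E[Concede] = 0.7·(9) + 0.2·(14) + 0.1·(9) = 10
E[Hold firm] = 0.7·(10) + 0.2·(12) + 0.1·(10) = 10.4
Best response: Hold firm (10.4 is the largest).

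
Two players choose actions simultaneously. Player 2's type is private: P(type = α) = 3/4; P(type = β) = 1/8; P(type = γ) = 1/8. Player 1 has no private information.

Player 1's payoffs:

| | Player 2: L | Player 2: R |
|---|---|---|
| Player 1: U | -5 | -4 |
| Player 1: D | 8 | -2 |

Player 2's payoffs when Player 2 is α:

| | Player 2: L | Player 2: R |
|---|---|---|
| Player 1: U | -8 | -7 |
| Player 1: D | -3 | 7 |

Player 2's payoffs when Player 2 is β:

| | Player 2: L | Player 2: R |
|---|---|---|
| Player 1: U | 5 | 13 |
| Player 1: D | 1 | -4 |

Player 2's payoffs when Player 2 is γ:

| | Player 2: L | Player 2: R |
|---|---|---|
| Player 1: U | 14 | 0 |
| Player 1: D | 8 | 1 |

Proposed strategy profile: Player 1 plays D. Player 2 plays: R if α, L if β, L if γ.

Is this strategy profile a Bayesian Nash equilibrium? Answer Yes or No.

Yes

A profile is a BNE iff every type of every player is best-responding given beliefs about the other side.
Player 1 plays D: E[D] = 3/4·(-2) + 1/8·(8) + 1/8·(8) = 1/2; E[U] = -17/4. Best-responding. ✓
Player 2 (type α), facing D: L gives -3, R gives 7. Proposed R is best. ✓
Player 2 (type β), facing D: L gives 1, R gives -4. Proposed L is best. ✓
Player 2 (type γ), facing D: L gives 8, R gives 1. Proposed L is best. ✓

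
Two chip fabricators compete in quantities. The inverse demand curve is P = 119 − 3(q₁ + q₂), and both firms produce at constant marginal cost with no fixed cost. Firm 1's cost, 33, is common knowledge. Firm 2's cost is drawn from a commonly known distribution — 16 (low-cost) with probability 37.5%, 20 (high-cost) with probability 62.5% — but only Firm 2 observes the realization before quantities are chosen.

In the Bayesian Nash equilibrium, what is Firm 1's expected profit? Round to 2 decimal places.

189.34

Firm 2 with cost c maximizes (119 − 3(q₁+q₂) − c)·q₂, giving q₂(c) = (119 − c − 3q₁)/6.
E[c₂] = 0.375·16 + 0.625·20 = 18.5
Firm 1's FOC against E[q₂] yields q₁ = (119 − 2·33 + E[c₂])/9 = (119 − 66 + 18.5)/9 = 7.94444.
E[P] = 119 − 3·(q₁ + E[q₂]) = 56.8333; Firm 1's expected profit = (E[P] − 33)·q₁ = (56.8333 − 33)·7.94444 = 189.343.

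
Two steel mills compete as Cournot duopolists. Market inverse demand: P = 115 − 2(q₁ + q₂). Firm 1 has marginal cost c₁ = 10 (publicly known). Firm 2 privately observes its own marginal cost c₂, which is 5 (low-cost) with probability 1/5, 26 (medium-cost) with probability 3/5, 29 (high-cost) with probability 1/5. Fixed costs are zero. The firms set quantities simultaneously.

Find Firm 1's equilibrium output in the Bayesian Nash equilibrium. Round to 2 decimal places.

19.57

Each type of Firm 2 best-responds to q₁; Firm 1 best-responds to the expected q₂ over Firm 2's types.
Firm 2 with cost c maximizes (115 − 2(q₁+q₂) − c)·q₂, giving q₂(c) = (115 − c − 2q₁)/4.
E[c₂] = 1/5·5 + 3/5·26 + 1/5·29 = 22.4
Firm 1's FOC against E[q₂] yields q₁ = (115 − 2·10 + E[c₂])/6 = (115 − 20 + 22.4)/6 = 19.5667.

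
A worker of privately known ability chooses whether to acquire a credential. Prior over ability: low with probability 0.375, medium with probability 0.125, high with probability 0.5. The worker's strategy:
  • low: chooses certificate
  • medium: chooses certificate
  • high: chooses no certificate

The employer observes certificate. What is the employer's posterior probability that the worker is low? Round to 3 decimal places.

P(certificate) = 0.375·1 + 0.125·1 + 0.5·0 = 0.5
P(low | certificate) = (0.375·1) / 0.5 = 0.375 / 0.5 = 0.75

0.750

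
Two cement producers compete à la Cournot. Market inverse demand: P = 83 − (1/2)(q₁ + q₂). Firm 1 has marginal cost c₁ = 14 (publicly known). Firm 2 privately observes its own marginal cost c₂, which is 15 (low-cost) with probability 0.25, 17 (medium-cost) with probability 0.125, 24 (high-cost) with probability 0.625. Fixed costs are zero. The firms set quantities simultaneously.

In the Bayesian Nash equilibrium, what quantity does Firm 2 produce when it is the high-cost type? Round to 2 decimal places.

33.71

Type-c best response for Firm 2: q₂(c) = (83 − c) − q₁/2.
Firm 1 maximizes expected profit; its first-order condition is 83 − q₁ − (1/2)E[q₂] − 14 = 0.
Substituting E[q₂] and solving: E[c₂] = 20.875, so q₁ = (83 − 2·14 + 20.875)/(3/2) = 50.5833.
q₂(high-cost) = (83 − 24 − (1/2)·50.5833) = 33.7083.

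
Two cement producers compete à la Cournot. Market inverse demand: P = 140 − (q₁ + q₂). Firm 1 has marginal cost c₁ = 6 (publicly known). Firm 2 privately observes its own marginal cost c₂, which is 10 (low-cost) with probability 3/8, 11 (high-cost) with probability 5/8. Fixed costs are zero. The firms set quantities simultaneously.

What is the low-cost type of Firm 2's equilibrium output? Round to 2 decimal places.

Firm 2 with cost c maximizes (140 − (q₁+q₂) − c)·q₂, giving q₂(c) = (140 − c − q₁)/2.
E[c₂] = 3/8·10 + 5/8·11 = 10.625
Firm 1's FOC against E[q₂] yields q₁ = (140 − 2·6 + E[c₂])/3 = (140 − 12 + 10.625)/3 = 46.2083.
q₂(low-cost) = (140 − 10 − 46.2083)/2 = 41.8958.

41.90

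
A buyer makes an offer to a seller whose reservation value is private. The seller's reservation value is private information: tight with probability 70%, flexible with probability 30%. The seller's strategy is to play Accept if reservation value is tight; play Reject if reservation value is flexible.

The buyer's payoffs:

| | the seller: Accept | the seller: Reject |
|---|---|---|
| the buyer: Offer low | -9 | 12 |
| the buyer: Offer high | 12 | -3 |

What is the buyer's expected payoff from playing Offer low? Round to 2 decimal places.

Take the expectation over the seller's reservation value, weighting each type's action by its prior probability.
E[Offer low] = 0.7·(-9) + 0.3·12 = (-6.3) + 3.6 = -2.7

-2.70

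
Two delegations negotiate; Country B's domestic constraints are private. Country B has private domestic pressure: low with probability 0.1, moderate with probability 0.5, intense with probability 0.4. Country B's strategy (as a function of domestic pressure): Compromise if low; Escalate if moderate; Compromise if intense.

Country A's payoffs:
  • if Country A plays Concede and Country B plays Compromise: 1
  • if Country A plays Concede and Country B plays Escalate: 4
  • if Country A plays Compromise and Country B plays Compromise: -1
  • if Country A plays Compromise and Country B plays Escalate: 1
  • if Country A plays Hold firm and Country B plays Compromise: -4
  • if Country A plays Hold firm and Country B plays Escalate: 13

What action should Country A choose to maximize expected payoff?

Compute Country A's expected payoff for each action, taking the expectation over Country B's type.
E[Concede] = 0.1·(1) + 0.5·(4) + 0.4·(1) = 2.5
E[Compromise] = 0.1·(-1) + 0.5·(1) + 0.4·(-1) = 0
E[Hold firm] = 0.1·(-4) + 0.5·(13) + 0.4·(-4) = 4.5
Best response: Hold firm (4.5 is the largest).

Hold firm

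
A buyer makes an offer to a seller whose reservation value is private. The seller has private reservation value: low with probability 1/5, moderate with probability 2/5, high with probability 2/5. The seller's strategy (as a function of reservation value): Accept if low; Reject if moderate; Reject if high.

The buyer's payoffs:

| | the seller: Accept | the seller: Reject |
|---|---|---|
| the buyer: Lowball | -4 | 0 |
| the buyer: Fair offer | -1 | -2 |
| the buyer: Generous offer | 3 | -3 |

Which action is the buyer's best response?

E[Lowball] = 1/5·(-4) + 2/5·(0) + 2/5·(0) = -4/5
E[Fair offer] = 1/5·(-1) + 2/5·(-2) + 2/5·(-2) = -9/5
E[Generous offer] = 1/5·(3) + 2/5·(-3) + 2/5·(-3) = -9/5
Best response: Lowball (-4/5 is the largest).

Lowball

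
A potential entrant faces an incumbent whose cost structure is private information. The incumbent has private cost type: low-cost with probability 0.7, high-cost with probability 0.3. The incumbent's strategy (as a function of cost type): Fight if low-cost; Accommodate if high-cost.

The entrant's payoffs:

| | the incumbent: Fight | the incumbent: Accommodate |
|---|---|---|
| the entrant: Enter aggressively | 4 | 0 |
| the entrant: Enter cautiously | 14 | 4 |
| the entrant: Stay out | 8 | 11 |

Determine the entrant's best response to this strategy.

Enter cautiously

Compute the entrant's expected payoff for each action, taking the expectation over the incumbent's type.
E[Enter aggressively] = 0.7·(4) + 0.3·(0) = 2.8
E[Enter cautiously] = 0.7·(14) + 0.3·(4) = 11
E[Stay out] = 0.7·(8) + 0.3·(11) = 8.9
Best response: Enter cautiously (11 is the largest).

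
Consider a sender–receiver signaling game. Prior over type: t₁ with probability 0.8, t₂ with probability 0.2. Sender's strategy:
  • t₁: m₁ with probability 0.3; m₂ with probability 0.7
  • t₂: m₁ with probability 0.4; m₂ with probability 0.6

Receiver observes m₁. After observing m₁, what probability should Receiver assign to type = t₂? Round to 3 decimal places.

P(m₁) = 0.8·0.3 + 0.2·0.4 = 0.32
P(t₂ | m₁) = (0.2·0.4) / 0.32 = 0.08 / 0.32 = 0.25

0.250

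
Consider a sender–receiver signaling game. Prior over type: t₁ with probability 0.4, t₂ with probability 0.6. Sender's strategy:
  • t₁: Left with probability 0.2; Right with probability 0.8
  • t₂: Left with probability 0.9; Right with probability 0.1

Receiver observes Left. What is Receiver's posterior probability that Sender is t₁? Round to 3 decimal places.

Apply Bayes' rule using the sender's strategy as the likelihood.
P(Left) = 0.4·0.2 + 0.6·0.9 = 0.62
P(t₁ | Left) = (0.4·0.2) / 0.62 = 0.08 / 0.62 = 0.129032

0.129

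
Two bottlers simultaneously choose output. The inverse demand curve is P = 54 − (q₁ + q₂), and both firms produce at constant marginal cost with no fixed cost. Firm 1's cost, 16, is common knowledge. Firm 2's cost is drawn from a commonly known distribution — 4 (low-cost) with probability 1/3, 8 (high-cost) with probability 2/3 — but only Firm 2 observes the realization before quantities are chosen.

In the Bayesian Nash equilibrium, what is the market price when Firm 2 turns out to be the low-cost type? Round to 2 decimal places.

Type-c best response for Firm 2: q₂(c) = (54 − c)/2 − q₁/2.
Firm 1 maximizes expected profit; its first-order condition is 54 − 2q₁ − E[q₂] − 16 = 0.
Substituting E[q₂] and solving: E[c₂] = 6.66667, so q₁ = (54 − 2·16 + 6.66667)/3 = 9.55556.
q₂(low-cost) = 20.2222, so P = 54 − (9.55556 + 20.2222) = 24.2222.

24.22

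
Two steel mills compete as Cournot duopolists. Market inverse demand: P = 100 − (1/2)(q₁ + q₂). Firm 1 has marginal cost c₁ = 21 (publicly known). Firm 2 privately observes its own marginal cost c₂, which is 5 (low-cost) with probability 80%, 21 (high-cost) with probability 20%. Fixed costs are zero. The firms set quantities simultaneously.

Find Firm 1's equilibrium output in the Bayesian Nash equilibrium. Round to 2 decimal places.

Type-c best response for Firm 2: q₂(c) = (100 − c) − q₁/2.
Firm 1 maximizes expected profit; its first-order condition is 100 − q₁ − (1/2)E[q₂] − 21 = 0.
Substituting E[q₂] and solving: E[c₂] = 8.2, so q₁ = (100 − 2·21 + 8.2)/(3/2) = 44.1333.

44.13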